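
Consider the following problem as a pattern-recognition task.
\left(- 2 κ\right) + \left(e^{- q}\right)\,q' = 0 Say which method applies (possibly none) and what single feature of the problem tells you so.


Method: separation of variables — all dependence on the two variables factors apart, the defining separable shape. One could also solve this as an exact equation; with each coefficient in its own variable, separating is the same work with fewer steps.


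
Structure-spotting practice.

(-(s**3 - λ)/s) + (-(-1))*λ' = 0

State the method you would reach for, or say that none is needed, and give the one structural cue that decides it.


Method: a linear integrating factor — linear in the unknown with genuine forcing: multiply through by the exponential of the integrated coefficient and the left side closes into one derivative.


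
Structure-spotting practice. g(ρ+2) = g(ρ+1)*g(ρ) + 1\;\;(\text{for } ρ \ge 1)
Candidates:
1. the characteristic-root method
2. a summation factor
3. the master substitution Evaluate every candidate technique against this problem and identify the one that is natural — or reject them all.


Verdict: no special technique — the sequence value feeds back through itself nonlinearly — linear superposition fails, and every superposition-based closed form fails with it.
- the characteristic-root method: nonlinearity rules out exponential-mode superposition from the start.
- a summation factor — the recursion is nonlinear — outside the first-order linear family a summation factor addresses.
- the master substitution: no fixed divisor shrinks the index between calls.


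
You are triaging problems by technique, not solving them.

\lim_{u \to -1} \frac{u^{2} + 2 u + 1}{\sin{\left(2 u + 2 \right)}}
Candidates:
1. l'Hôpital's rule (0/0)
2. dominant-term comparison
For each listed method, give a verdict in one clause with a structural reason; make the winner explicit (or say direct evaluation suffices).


Diagnosis: l'Hôpital's rule (0/0) — substituting -1 gives 0 over 0; differentiate top and bottom once and re-evaluate. A first-order expansion at the point is an equally standard path; the rule packages it.
- l'Hôpital's rule (0/0): yes, a natural case for it.
- dominant-term comparison: no dominant-degree comparison decides it.


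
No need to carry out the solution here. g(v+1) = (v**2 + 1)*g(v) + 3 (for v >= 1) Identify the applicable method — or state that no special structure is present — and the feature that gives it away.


Verdict: a summation factor — with the index-dependent coefficient v**2 + 1, dividing by the cumulative product turns the left side into a pure difference.


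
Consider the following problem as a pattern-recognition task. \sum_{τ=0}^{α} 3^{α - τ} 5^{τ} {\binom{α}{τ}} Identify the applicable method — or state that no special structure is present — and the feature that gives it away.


Best approach: the binomial theorem — binomial coefficients against complementary powers of 5 and 3: recognize the binomial expansion and resum.


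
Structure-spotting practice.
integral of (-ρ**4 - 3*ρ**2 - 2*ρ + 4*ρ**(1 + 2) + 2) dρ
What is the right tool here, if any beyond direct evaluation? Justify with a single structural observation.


Best approach: no special technique — nothing composite, nothing rational, nothing trigonometric — each constant-multiple power of ρ integrates by the power rule alone.


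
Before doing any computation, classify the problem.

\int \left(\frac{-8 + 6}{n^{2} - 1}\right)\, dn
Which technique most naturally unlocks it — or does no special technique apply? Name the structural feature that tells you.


Verdict: partial fractions — the factorization of n^{2} - 1 is the whole battle; after it, each term is a table integral.


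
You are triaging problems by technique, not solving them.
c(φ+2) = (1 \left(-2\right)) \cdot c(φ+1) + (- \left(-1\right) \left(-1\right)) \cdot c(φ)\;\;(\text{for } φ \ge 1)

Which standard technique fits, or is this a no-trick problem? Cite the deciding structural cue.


Method: the characteristic-root method — constant coefficients and linearity mean the ansatz r^φ reduces it to solving the characteristic polynomial.


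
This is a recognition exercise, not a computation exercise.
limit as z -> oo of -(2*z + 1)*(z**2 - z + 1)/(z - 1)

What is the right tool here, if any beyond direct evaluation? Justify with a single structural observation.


Diagnosis: dominant-term comparison — growth-rate triage: the leading powers of z decide the limit, everything else is noise. As a single quotient, the ∞/∞ shape would yield to repeated differentiation as well — the growth comparison gets there in one look.


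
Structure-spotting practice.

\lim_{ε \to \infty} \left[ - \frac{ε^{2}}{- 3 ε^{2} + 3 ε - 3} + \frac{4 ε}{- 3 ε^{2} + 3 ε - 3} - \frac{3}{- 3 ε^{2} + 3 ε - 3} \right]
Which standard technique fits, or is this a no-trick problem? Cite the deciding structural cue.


Diagnosis: dominant-term comparison — at large ε only the top-degree terms survive; compare the leading terms and the limit falls out. As a single quotient, the ∞/∞ shape would yield to repeated differentiation as well — the growth comparison gets there in one look.


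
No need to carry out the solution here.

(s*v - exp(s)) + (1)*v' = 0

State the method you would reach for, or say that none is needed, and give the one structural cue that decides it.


Method: a linear integrating factor — v appears only to the first power with coefficient s — the classic integrating-factor setup.


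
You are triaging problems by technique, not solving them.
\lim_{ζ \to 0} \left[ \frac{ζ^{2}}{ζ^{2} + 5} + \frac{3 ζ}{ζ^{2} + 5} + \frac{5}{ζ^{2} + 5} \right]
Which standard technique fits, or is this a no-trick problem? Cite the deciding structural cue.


Technique: no special technique — the function is continuous at 0; evaluation is itself the limit, no machinery required.


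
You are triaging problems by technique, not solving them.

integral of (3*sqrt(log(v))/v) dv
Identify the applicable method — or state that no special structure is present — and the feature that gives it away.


Diagnosis: u-substitution — structure check: outer function, inner expression log(v), inner derivative as a factor — the classic u = log(v) pattern.


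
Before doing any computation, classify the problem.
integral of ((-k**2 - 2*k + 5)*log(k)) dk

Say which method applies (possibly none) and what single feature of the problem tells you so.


Verdict: integration by parts — one parts step with u = log(k) trades the logarithm for an algebraic integrand.


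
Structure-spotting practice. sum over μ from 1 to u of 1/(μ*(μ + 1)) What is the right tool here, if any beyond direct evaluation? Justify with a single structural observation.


Verdict: telescoping — integer-spaced poles in 1/(μ*(μ + 1)) are the telescoping signature in disguise.


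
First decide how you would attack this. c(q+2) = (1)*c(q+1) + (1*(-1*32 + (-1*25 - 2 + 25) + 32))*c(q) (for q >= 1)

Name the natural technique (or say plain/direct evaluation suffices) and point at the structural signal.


Best approach: the characteristic-root method — no index-dependence in the weights and nothing inhomogeneous: classic characteristic-equation setup.


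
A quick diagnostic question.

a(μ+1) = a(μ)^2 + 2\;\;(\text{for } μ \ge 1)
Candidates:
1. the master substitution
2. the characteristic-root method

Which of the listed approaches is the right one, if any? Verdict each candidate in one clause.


Verdict: no special technique — once the recursion is nonlinear, characteristic roots, master substitutions, and summation factors are all off the table.
- the master substitution: this is shift-type recursion, outside the divide-and-conquer template.
- the characteristic-root method — nonlinearity rules out exponential-mode superposition from the start.


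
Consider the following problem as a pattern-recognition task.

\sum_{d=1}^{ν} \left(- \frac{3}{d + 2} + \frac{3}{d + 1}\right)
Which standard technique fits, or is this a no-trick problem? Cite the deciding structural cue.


Technique: telescoping — each term adds \frac{3}{d + 1} and subtracts the same expression advanced one index; that subtracted piece cancels against the next term's added copy — only the boundary terms survive.


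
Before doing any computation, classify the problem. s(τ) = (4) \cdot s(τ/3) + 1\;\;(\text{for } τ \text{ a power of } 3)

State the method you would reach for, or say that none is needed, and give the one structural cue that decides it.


Verdict: the master substitution — the argument shrinks by the factor 3, so measure the index on a logarithmic scale and the recursion becomes a shift.


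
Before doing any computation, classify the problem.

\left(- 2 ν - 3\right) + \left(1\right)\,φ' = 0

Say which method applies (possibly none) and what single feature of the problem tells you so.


Technique: no special technique — the slope is a function of ν alone, so integrate both sides directly.


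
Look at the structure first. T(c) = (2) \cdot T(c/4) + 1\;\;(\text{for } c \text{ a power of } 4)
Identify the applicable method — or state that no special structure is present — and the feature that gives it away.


Best approach: the master substitution — the argument contracts 4-fold per step: reindex c exponentially and solve the linear recurrence in the new index.


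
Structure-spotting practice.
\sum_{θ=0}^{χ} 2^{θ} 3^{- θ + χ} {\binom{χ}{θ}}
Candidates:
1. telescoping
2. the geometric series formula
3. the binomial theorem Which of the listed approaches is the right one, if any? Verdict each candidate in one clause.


Verdict: the binomial theorem — the summand is term θ of a binomial expansion in 2 and 3; the whole sum is a single power.
- telescoping — the summand is not presented as a shifted difference — a telescoping rewrite may exist, but the displayed structure does not offer one.
- the geometric series formula: the term-to-term ratio drifts with the index — the one thing the geometric formula cannot absorb.
- the binomial theorem — applicable, and directly so.


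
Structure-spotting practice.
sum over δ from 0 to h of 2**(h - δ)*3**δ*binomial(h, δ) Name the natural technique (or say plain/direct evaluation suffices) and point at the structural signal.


Diagnosis: the binomial theorem — terms weighting binomial(h, δ) against matched powers of 3 and 2 reassemble into (3 + 2)^h by the binomial theorem.


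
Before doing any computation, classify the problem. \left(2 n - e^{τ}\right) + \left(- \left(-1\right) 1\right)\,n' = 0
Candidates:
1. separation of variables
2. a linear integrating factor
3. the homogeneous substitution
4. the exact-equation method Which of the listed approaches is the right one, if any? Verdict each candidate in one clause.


Technique: a linear integrating factor — the unknown enters only to the first power against a nonzero forcing term — the integrating-factor template applies directly.
- separation of variables: the two dependences are entangled, not a clean product of one-variable pieces.
- a linear integrating factor: yes, a natural case for it.
- the homogeneous substitution — the slope changes under joint rescaling, failing the degree-zero test.
- the exact-equation method — the cross partial derivatives disagree, so no single potential exists.


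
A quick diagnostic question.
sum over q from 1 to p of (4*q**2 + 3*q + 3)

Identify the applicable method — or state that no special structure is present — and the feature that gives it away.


Method: no special technique — no ratio, no shift structure, no binomial pattern: sum the constant-multiple powers of q with known formulas.


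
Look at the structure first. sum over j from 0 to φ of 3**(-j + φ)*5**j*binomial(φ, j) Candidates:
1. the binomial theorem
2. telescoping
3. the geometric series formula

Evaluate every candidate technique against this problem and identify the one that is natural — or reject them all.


Verdict: the binomial theorem — the binomial coefficients weight matched powers of 5 and 3, which is exactly the expansion of a binomial power.
- the binomial theorem: yes — fits the structure here.
- telescoping: writing out consecutive terms as given produces no pairwise cancellation.
- the geometric series formula — the term-to-term ratio drifts with the index — the one thing the geometric formula cannot absorb.


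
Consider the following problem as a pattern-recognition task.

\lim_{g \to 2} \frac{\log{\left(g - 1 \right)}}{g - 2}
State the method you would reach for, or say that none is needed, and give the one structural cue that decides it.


Verdict: l'Hôpital's rule (0/0) — the 0/0 form at 2 is the signature situation for l'Hôpital's rule. One could equally expand both pieces locally and compare leading terms; the rule does that in one stroke.


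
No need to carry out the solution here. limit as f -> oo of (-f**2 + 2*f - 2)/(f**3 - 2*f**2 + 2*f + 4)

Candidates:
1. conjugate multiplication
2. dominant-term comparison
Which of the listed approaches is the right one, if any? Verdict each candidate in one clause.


Verdict: dominant-term comparison — as f grows, only the highest-degree terms matter — compare leading terms and read the limit off.
- conjugate multiplication: there is no infinity-minus-infinity radical difference to rationalize.
- dominant-term comparison: a fit — the right tool for this form.


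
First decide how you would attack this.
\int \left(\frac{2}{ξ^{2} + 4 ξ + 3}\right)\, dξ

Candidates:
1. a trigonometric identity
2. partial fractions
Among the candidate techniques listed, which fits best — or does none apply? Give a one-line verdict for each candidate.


Diagnosis: partial fractions — with ξ^{2} + 4 ξ + 3 factorable and the degree on top strictly smaller, simple-fraction decomposition is immediate.
- a trigonometric identity — there is no trigonometric structure at all — the integrand carries no sine or cosine to rewrite.
- partial fractions — applicable, and directly so.


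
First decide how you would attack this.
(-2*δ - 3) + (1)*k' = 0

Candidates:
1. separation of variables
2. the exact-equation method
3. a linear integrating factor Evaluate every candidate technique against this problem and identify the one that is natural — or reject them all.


Verdict: no special technique — solved for the derivative, k never appears on the right — this is a direct integration in δ, not a differential-equations problem at heart.
- separation of variables: separation is only trivially available — with the unknown absent from the slope this is a direct integration, not a separation problem.
- the exact-equation method: with the unknown absent from both coefficients, the cross-partial test holds emptily — nothing for the exact method to work on.
- a linear integrating factor: the linear template holds only trivially here (the unknown is absent, so the coefficient is zero) — the method is not the natural label.


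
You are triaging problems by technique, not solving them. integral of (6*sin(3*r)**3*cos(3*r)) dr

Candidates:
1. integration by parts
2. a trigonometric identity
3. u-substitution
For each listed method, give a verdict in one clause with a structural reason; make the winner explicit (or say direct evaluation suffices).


Verdict: u-substitution — collected, the integrand has one factor that is, up to a constant, the derivative of an inner expression the rest depends on — substitute for that inner expression.
- integration by parts: the integrand does not split as a nonconstant polynomial times an exp, sine, cosine of a linear argument, or logarithm — no polynomial-kernel parts product to differentiate one side of.
- a trigonometric identity: neither the even-power reduction nor the product-to-sum identity applies to this structure.
- u-substitution: a fit — the right tool for this form.


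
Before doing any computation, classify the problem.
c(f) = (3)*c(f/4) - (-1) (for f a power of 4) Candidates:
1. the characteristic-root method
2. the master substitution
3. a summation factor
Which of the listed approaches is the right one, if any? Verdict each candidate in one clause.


Technique: the master substitution — the argument f/4 divides the index by 4; the standard f = 4^m substitution converts it to a constant-shift recurrence.
- the characteristic-root method: a divided-index call is not the fixed-shift linear shape that characteristic roots solve.
- the master substitution: applicable, and directly so.
- a summation factor: the recursion divides its index rather than shifting it — there is no previous-term chain for a summation factor to telescope.


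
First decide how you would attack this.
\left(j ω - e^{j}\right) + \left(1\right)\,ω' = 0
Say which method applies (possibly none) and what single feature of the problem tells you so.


Diagnosis: a linear integrating factor — arrange it as ω' + j·ω = (the forcing term) and the integrating factor does the rest.


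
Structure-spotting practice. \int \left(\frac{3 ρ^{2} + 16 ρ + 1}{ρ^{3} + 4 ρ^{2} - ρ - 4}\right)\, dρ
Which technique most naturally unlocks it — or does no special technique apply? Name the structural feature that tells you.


Diagnosis: partial fractions — the bottom, ρ^{3} + 4 ρ^{2} - ρ - 4, comes apart into simple factors, and a proper rational function over split factors decomposes.


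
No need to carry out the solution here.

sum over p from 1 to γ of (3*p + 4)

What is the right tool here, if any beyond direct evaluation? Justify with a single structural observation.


Best approach: no special technique — recognize the absence of structure: constant-multiple powers of p summed plainly, no special method required.


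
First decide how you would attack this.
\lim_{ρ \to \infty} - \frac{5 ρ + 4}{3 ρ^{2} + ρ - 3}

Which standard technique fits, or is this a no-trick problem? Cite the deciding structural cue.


Technique: dominant-term comparison — divide by the highest power of ρ present: lower-order terms vanish and the dominant ratio remains. Viewed as a single quotient this is an ∞/∞ form — an at-infinity application of l'Hôpital's rule would also resolve it; comparing leading growth reads the answer without differentiating.


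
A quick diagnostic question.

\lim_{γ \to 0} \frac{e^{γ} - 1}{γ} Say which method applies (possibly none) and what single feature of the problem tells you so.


Diagnosis: l'Hôpital's rule (0/0) — numerator and denominator both vanish at 0 — a genuine 0/0 form, which is exactly when l'Hôpital applies. A first-order expansion at the point is an equally standard path; the rule packages it.


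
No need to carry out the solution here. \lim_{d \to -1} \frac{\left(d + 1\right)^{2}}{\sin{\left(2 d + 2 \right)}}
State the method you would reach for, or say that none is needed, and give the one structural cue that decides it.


Best approach: l'Hôpital's rule (0/0) — the 0/0 form at -1 is the signature situation for l'Hôpital's rule. Expanding numerator and denominator to first order gives the same value — the rule automates exactly that.


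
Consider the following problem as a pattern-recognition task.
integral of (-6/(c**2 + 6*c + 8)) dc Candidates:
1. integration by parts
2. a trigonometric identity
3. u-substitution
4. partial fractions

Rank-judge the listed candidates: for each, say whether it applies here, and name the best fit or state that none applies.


Method: partial fractions — the bottom factors while the top stays lower-degree — split into simple fractions and integrate piece by piece.
- integration by parts — the integrand does not split as a nonconstant polynomial times an exp, sine, cosine of a linear argument, or logarithm — no polynomial-kernel parts product to differentiate one side of.
- a trigonometric identity — no sine or cosine appears, so there is nothing for a trigonometric identity to act on.
- u-substitution — no subexpression of the integrand pairs with its own derivative as a factor — individual terms may offer their own substitutions, but any change of variable covering the whole integral would have to be constructed from outside the expression.
- partial fractions — yes, a natural case for it.


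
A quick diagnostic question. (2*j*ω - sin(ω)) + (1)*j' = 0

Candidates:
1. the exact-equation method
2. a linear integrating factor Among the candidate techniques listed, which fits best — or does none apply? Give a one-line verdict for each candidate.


Diagnosis: a linear integrating factor — linear in the unknown with genuine forcing: multiply through by the exponential of the integrated coefficient and the left side closes into one derivative.
- the exact-equation method: exactness fails on the nose — the mixed partials do not match.
- a linear integrating factor — yes — fits the structure here.


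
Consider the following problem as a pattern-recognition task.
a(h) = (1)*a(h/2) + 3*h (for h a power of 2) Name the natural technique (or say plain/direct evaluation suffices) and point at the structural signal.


Technique: the master substitution — index division is the fingerprint: h/2 in the recursive call means substitute h = 2^m.


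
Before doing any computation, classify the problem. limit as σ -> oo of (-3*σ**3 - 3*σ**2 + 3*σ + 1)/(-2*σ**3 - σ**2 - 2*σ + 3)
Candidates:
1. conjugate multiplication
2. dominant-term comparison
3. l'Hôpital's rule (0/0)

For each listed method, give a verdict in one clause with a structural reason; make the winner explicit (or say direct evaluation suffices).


Verdict: dominant-term comparison — divide through by the highest power of σ; every lower-order term dies and the dominant terms decide the limit.
- conjugate multiplication: the conjugate move applies to radical differences, which this is not.
- dominant-term comparison — a fit — the right tool for this form.
- l'Hôpital's rule (0/0): viewed as a single quotient this runs to ∞/∞, not the 0/0 clash this candidate addresses; an at-infinity variant of the rule would resolve it, but comparing leading growth reads the answer without differentiating.


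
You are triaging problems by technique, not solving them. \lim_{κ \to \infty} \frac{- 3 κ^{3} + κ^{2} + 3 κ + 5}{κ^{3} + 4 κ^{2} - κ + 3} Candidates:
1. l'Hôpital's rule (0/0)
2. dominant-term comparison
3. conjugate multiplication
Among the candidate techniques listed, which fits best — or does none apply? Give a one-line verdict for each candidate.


Technique: dominant-term comparison — at large κ only the top-degree terms survive; compare the leading terms and the limit falls out.
- l'Hôpital's rule (0/0) — as a single quotient the expression runs to ∞/∞ at the limit point — an at-infinity form of the rule would apply, though the leading-growth comparison is the direct reading.
- dominant-term comparison — applies; the problem has the shape this method handles.
- conjugate multiplication: no divergent radical difference is present for a conjugate pair to cancel.


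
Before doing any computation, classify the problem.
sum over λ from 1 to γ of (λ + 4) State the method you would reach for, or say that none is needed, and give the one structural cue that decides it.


Diagnosis: no special technique — with only polynomial terms in λ present, the classical sum-of-powers identities are all you need.


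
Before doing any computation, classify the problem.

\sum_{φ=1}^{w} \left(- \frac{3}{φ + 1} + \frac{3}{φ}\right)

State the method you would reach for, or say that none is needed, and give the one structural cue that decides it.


Method: telescoping — each term adds \frac{3}{φ} and subtracts the same expression advanced one index; that subtracted piece cancels against the next term's added copy — only the boundary terms survive.


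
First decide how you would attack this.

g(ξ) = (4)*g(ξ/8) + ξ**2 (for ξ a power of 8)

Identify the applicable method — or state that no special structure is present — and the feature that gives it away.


Method: the master substitution — the argument shrinks by the factor 8, so measure the index on a logarithmic scale and the recursion becomes a shift.


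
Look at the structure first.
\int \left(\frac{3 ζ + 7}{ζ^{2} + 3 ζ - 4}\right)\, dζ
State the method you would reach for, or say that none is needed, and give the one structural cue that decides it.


Best approach: partial fractions — rational integrand, reducible denominator ζ^{2} + 3 ζ - 4: decompose first, integrate second.


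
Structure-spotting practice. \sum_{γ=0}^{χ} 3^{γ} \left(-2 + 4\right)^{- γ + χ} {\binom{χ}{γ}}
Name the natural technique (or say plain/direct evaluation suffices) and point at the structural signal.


Best approach: the binomial theorem — {\binom{χ}{γ}} weighting matched powers of 3 and (-2 + 4) is the expanded form of (3 + (-2 + 4))^χ — fold it back up.


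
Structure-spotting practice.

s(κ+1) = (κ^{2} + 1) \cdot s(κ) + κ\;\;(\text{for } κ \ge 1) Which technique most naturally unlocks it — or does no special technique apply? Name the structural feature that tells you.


Best approach: a summation factor — it is first-order linear but the coefficient κ^{2} + 1 depends on the index, so multiply through by a summation factor to telescope it.


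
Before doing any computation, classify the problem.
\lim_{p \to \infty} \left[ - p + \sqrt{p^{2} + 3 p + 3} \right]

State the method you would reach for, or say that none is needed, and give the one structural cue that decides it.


Verdict: conjugate multiplication — an infinity-minus-infinity difference with a surviving radical — multiply by the conjugate to cancel the divergence.


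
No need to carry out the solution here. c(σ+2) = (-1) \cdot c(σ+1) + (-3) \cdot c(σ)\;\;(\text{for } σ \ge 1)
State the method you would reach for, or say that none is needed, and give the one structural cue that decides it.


Verdict: the characteristic-root method — the recurrence is linear and homogeneous with constant coefficients, so the ansatz r^σ turns it into a polynomial equation for r.


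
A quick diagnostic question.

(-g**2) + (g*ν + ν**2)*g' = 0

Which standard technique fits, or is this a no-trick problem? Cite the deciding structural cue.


Diagnosis: the homogeneous substitution — the slope's numerator and denominator share total degree; set v = g/ν and the equation drops to separable form. A Bernoulli-style rewrite — possibly after exchanging which variable is treated as dependent — would work as well; the homogeneous substitution is the more immediate reading here.


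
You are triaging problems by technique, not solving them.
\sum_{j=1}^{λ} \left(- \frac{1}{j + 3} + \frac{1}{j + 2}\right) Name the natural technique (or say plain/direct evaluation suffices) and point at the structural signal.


Method: telescoping — consecutive terms evaluate one function at adjacent indices (\frac{1}{j + 2} is its current value): one term's tail is the next term's head, so the chain collapses.


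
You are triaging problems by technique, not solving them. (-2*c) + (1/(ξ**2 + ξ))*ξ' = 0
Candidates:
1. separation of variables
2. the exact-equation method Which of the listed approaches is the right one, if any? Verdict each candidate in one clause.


Diagnosis: separation of variables — separating collects all ξ-dependence with the derivative and leaves all c-dependence opposite: variables separate. A Bernoulli rewrite would carry it as the equation stands — separating the variables needs no rearrangement either.
- separation of variables — applies; the problem has the shape this method handles.
- the exact-equation method: with no real cross-dependence between the variables, the exact-equation machinery is a detour rather than the natural reading.


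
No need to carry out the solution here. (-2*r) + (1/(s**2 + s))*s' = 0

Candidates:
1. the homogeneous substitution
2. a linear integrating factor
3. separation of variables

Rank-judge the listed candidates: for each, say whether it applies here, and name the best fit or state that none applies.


Diagnosis: separation of variables — all dependence on the two variables factors apart, the defining separable shape. A Bernoulli rewrite would carry it as the equation stands — separating the variables needs no rearrangement either.
- the homogeneous substitution — the slope changes under joint rescaling, failing the degree-zero test.
- a linear integrating factor — the unknown enters nonlinearly (through a power, a denominator, or a transcendental function), which the linear integrating-factor recipe cannot absorb as-is — any repair would come from a preliminary substitution, not the factor.
- separation of variables — a fit — the right tool for this form.


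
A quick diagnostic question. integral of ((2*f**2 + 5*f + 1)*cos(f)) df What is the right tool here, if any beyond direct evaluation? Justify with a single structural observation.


Best approach: integration by parts — differentiate 2*f**2 + 5*f + 1, integrate cos(f): each pass lowers the polynomial degree, so parts terminates.


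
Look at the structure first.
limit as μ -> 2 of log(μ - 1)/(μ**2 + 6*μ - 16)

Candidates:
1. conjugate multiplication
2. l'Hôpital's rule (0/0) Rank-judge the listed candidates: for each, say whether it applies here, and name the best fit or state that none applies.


Verdict: l'Hôpital's rule (0/0) — substituting 2 gives 0 over 0; differentiate top and bottom once and re-evaluate. Expanding numerator and denominator to first order gives the same value — the rule automates exactly that.
- conjugate multiplication — the conjugate move applies to radical differences, which this is not.
- l'Hôpital's rule (0/0): yes — fits the structure here.


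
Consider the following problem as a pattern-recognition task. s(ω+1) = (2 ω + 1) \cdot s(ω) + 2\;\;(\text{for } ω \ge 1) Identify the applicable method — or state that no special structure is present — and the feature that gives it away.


Diagnosis: a summation factor — because the multiplier 2 ω + 1 is index-dependent, divide through by its running product and sum the resulting differences.


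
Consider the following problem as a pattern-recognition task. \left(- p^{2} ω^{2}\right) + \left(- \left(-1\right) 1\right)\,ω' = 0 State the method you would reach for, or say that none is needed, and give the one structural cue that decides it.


Verdict: separation of variables — the slope splits multiplicatively: p^{2} carrying all p-dependence times ω^{2} carrying all ω-dependence — separate and integrate.


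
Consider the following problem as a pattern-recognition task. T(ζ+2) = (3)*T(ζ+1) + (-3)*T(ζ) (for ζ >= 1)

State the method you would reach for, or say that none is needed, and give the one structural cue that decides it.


Verdict: the characteristic-root method — no index-dependence in the weights and nothing inhomogeneous: classic characteristic-equation setup.


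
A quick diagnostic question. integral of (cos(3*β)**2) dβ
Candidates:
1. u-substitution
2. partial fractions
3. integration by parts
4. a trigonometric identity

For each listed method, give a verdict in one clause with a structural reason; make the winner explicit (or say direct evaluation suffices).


Verdict: a trigonometric identity — reduce cos(3*β)**2 with the power-reduction formula and the integral becomes first-degree trigonometry.
- u-substitution: no subexpression of the integrand serves as a whole-integral substitution inner — individual terms may offer their own, but none carries its derivative as a factor of the full integrand; a working change of variable would have to be constructed from outside the expression.
- partial fractions: there is no rational-function structure to decompose.
- integration by parts: not the natural route: no polynomial-kernel product appears — a recursive parts reduction of the trigonometric product exists, but the identity rewrite is direct.
- a trigonometric identity — yes, a natural case for it.


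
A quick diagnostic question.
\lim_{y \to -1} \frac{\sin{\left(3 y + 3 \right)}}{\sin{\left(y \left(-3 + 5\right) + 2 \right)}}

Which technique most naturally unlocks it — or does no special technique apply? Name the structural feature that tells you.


Diagnosis: l'Hôpital's rule (0/0) — the 0/0 form at -1 is the signature situation for l'Hôpital's rule. A local series expansion at the point resolves it as well; the rule is the packaged version of that step.


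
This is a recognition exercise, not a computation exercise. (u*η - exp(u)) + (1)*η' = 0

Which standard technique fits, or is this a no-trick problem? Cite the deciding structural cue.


Diagnosis: a linear integrating factor — the unknown enters only to the first power against a nonzero forcing term — the integrating-factor template applies directly.


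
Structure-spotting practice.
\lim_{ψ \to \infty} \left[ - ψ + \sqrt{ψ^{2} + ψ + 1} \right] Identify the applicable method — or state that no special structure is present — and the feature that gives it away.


Verdict: conjugate multiplication — turning the difference into a conjugate-rationalized ratio makes the limit readable.


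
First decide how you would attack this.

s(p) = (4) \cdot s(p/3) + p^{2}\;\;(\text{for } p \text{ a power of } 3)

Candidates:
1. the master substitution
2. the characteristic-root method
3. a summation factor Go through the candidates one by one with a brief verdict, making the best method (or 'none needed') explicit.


Best approach: the master substitution — treat m = log base 3 of p as the new clock: one recursion step advances m by one while p scales by 3.
- the master substitution — applicable, and directly so.
- the characteristic-root method: the recursion divides its index rather than shifting it — outside the constant-shift family the root method covers.
- a summation factor — a divided-index call is outside the fixed-shift first-order family a summation factor normalizes.


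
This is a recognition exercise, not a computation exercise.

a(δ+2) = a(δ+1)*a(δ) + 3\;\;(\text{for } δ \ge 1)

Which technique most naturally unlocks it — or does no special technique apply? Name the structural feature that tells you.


Diagnosis: no special technique — a nonlinear dependence on earlier terms breaks linearity, and with it every superposition-based closed form.


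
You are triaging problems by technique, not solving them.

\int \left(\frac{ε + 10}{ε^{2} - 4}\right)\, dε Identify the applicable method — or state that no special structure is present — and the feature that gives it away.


Technique: partial fractions — with ε^{2} - 4 factorable and the degree on top strictly smaller, simple-fraction decomposition is immediate.


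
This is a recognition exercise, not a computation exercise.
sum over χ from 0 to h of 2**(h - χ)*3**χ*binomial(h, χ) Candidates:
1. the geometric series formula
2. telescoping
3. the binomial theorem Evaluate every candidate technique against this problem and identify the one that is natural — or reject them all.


Diagnosis: the binomial theorem — binomial(h, χ) weighting matched powers of 3 and 2 is the expanded form of (3 + 2)^h — fold it back up.
- the geometric series formula: the ratio of consecutive terms depends on the index.
- telescoping — the summand is not presented as a shifted difference — a telescoping rewrite may exist, but the displayed structure does not offer one.
- the binomial theorem: a fit — the right tool for this form.


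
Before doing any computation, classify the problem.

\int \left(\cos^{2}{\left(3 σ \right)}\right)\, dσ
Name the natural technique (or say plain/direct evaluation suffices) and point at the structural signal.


Method: a trigonometric identity — reduce \cos^{2}{\left(3 σ \right)} with the power-reduction formula and the integral becomes first-degree trigonometry.


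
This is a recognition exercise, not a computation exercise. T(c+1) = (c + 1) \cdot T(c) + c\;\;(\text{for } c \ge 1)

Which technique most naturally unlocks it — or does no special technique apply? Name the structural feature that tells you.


Method: a summation factor — because the multiplier c + 1 is index-dependent, divide through by its running product and sum the resulting differences.


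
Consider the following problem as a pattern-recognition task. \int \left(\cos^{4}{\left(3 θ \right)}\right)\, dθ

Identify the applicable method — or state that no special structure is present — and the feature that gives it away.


Best approach: a trigonometric identity — the exponent on \cos^{4}{\left(3 θ \right)} is even — the power-reduction identity is the standard preprocessing step.


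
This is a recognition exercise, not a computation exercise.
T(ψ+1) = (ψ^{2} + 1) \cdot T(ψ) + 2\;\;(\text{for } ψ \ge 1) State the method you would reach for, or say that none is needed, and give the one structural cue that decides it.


Diagnosis: a summation factor — one-term recursion with variable weight ψ^{2} + 1 is solved by product normalization, not by root-finding.


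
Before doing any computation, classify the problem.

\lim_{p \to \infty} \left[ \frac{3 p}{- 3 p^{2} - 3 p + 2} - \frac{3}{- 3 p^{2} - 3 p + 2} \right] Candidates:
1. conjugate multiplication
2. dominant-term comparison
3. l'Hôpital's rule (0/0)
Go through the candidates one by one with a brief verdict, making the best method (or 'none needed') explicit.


Verdict: dominant-term comparison — as p grows, only the highest-degree terms matter — compare leading terms and read the limit off.
- conjugate multiplication — there is no infinity-minus-infinity radical difference to rationalize.
- dominant-term comparison — yes, a natural case for it.
- l'Hôpital's rule (0/0) — no 0/0 form appears: written as one quotient, top and bottom both grow without bound, and the ratio is decided by their leading terms.


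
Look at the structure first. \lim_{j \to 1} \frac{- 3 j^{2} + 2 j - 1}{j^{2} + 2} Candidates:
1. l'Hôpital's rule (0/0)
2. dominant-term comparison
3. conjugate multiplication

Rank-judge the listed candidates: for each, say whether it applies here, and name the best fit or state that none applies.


Best approach: no special technique — the expression is continuous at 1 — substitute and evaluate; no indeterminate form appears.
- l'Hôpital's rule (0/0) — evaluation at the point is determinate, so the rule has nothing to repair.
- dominant-term comparison: leading-power comparison does not apply to this form.
- conjugate multiplication: there are no radicals in tension whose conjugate would simplify matters.


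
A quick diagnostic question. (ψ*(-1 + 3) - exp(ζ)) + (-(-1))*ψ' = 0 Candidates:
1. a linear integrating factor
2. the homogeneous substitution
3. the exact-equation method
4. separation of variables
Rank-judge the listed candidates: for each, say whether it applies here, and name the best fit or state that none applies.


Best approach: a linear integrating factor — ψ appears only to the first power with coefficient (-1 + 3) — the classic integrating-factor setup.
- a linear integrating factor — applies; the problem has the shape this method handles.
- the homogeneous substitution: the ratio substitution does not collapse this equation.
- the exact-equation method — the cross partial derivatives disagree, so no single potential exists.
- separation of variables: the two dependences do not factor apart.


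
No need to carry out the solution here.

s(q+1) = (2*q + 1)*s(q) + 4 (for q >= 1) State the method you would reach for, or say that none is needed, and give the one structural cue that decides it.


Verdict: a summation factor — the coefficient 2*q + 1 drifts with the index, so no fixed root exists; normalizing by the cumulative product telescopes it.
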